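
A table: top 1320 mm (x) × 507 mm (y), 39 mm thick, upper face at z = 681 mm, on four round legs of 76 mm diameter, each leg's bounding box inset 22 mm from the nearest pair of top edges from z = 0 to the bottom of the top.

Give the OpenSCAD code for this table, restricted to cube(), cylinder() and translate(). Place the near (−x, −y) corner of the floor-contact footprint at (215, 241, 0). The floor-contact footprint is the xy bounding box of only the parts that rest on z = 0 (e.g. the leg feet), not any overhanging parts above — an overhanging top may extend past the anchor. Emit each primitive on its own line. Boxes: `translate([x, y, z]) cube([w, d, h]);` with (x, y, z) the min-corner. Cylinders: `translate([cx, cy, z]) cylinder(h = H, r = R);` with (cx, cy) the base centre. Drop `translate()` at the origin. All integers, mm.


translate([193, 219, 642]) cube([1320, 507, 39]);
translate([253, 279, 0]) cylinder(h = 642, r = 38);
translate([1453, 279, 0]) cylinder(h = 642, r = 38);
translate([253, 666, 0]) cylinder(h = 642, r = 38);
translate([1453, 666, 0]) cylinder(h = 642, r = 38);


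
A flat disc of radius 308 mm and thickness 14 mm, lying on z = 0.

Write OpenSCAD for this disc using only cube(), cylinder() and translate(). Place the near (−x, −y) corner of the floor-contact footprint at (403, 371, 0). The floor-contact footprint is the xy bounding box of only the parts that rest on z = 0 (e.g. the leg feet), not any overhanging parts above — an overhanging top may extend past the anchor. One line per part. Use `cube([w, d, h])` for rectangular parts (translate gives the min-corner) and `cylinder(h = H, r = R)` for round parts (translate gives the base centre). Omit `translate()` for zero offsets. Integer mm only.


translate([711, 679, 0]) cylinder(h = 14, r = 308);


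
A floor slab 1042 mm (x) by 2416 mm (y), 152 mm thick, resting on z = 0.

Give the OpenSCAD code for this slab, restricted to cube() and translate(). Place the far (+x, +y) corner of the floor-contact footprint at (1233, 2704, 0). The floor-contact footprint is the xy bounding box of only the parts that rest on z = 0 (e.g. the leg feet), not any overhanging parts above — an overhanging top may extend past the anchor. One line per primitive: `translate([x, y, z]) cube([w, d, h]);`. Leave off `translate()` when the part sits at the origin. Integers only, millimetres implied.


translate([191, 288, 0]) cube([1042, 2416, 152]);


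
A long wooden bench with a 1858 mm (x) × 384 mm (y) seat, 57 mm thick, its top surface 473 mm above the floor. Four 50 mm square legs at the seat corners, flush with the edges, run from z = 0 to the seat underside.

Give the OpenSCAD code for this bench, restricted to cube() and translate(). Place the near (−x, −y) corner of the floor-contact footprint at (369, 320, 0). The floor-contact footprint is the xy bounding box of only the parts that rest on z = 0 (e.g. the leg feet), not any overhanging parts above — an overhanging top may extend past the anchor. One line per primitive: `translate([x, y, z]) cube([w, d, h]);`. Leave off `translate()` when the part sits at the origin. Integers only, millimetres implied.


// leg_h = 473 − 57 = 416
translate([369, 320, 416]) cube([1858, 384, 57]);
translate([369, 320, 0]) cube([50, 50, 416]);
translate([369, 654, 0]) cube([50, 50, 416]);
translate([2177, 320, 0]) cube([50, 50, 416]);
translate([2177, 654, 0]) cube([50, 50, 416]);


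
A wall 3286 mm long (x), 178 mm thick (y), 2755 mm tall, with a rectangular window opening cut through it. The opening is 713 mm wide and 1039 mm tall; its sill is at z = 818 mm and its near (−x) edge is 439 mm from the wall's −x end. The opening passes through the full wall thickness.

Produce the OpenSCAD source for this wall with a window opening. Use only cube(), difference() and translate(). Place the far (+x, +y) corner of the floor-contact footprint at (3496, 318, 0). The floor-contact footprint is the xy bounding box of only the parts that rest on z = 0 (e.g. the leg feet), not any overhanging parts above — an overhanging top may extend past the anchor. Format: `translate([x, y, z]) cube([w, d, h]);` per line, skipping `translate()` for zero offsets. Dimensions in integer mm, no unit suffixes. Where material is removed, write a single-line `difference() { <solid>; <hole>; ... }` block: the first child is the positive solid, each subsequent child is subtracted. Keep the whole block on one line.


difference() { translate([210, 140, 0]) cube([3286, 178, 2755]); translate([649, 140, 818]) cube([713, 178, 1039]); }


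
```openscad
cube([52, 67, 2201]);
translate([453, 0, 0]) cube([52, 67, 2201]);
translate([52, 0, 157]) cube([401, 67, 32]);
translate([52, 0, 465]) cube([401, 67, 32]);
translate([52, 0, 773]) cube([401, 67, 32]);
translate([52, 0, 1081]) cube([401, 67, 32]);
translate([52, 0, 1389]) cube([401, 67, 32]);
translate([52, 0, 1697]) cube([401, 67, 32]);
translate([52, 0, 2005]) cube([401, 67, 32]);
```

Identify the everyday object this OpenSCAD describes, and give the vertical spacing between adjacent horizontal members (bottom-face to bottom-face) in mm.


A ladder. The rung spacing is 308 mm.

Two tall 52×67 posts with 7 short bars between them — a ladder. Adjacent rungs sit at z = 157 and z = 465, so the spacing is 465 − 157 = 308 mm.


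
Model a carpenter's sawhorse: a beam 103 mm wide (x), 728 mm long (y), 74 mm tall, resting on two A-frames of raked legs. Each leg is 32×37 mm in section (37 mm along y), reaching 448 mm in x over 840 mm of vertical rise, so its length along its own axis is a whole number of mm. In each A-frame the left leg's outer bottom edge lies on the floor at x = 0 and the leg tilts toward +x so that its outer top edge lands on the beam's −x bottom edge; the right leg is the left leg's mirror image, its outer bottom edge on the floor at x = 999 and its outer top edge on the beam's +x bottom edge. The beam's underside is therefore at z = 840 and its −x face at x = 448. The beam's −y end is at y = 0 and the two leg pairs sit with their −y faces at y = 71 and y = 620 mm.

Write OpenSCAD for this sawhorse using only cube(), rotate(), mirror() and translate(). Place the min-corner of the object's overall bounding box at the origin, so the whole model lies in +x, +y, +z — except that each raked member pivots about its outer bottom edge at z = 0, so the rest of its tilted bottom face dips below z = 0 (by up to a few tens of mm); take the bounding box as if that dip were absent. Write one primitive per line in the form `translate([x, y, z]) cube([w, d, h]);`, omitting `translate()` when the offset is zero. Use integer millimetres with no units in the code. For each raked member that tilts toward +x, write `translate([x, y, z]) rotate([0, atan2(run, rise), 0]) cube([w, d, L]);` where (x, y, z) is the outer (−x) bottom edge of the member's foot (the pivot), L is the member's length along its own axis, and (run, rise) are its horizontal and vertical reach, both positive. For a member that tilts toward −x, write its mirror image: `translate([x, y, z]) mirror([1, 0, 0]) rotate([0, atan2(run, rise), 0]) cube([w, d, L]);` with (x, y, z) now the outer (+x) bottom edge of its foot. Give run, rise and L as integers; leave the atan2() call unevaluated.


// leg length = √(448² + 840²) = 952
// right-leg outer foot x = 2·448 + 103 = 999
// beam min-corner = (448, 0, 840)
translate([448, 0, 840]) cube([103, 728, 74]);
translate([0, 71, 0]) rotate([0, atan2(448, 840), 0]) cube([32, 37, 952]);
translate([999, 71, 0]) mirror([1, 0, 0]) rotate([0, atan2(448, 840), 0]) cube([32, 37, 952]);
translate([0, 620, 0]) rotate([0, atan2(448, 840), 0]) cube([32, 37, 952]);
translate([999, 620, 0]) mirror([1, 0, 0]) rotate([0, atan2(448, 840), 0]) cube([32, 37, 952]);


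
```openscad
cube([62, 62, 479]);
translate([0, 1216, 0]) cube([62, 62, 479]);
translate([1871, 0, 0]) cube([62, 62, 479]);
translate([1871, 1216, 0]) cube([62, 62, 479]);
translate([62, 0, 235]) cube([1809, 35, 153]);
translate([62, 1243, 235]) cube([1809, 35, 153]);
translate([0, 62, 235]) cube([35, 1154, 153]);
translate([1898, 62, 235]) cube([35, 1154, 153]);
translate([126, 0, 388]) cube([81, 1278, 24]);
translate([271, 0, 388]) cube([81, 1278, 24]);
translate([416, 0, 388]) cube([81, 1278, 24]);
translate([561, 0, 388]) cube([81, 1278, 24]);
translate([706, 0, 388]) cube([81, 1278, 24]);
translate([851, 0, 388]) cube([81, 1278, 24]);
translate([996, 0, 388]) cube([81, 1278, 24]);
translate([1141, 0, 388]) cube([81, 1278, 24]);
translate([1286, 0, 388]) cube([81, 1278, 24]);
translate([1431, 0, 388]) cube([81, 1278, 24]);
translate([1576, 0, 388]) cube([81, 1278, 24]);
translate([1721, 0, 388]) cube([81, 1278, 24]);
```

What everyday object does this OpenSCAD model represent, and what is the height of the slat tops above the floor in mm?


A bed frame. The slat-top height is 412 mm.

Four posts, four rails, and a row of slats — a bed frame. Slats sit on the rails at z = 235 + 153 = 388; with slat thickness 24, the top is 412 mm.


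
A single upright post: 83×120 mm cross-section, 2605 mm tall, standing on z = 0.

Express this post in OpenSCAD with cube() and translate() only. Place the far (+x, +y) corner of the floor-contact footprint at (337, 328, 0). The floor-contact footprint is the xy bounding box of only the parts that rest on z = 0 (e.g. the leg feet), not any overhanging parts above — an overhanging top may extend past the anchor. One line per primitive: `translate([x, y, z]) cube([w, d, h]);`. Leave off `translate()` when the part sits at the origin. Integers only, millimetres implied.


translate([254, 208, 0]) cube([83, 120, 2605]);


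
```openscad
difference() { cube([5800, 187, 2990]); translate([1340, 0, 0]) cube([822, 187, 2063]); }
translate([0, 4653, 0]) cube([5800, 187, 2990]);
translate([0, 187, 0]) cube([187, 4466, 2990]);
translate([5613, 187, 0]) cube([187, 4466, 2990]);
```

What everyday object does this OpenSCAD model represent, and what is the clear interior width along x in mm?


A single room. The interior width is 5426 mm.

Four walls enclosing a rectangle with a door in the front wall — a room. Outside width 5800 minus two 187 mm walls gives 5426 mm.


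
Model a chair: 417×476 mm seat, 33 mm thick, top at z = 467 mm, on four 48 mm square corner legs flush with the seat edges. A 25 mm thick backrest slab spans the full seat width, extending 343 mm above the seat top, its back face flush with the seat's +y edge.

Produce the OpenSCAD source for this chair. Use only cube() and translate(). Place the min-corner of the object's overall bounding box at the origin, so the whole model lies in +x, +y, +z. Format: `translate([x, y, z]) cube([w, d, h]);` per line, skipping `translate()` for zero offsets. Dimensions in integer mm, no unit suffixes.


// leg_h = 467 - 33 = 434
translate([0, 0, 434]) cube([417, 476, 33]);
cube([48, 48, 434]);
translate([369, 0, 0]) cube([48, 48, 434]);
translate([0, 428, 0]) cube([48, 48, 434]);
translate([369, 428, 0]) cube([48, 48, 434]);
translate([0, 451, 467]) cube([417, 25, 343]);


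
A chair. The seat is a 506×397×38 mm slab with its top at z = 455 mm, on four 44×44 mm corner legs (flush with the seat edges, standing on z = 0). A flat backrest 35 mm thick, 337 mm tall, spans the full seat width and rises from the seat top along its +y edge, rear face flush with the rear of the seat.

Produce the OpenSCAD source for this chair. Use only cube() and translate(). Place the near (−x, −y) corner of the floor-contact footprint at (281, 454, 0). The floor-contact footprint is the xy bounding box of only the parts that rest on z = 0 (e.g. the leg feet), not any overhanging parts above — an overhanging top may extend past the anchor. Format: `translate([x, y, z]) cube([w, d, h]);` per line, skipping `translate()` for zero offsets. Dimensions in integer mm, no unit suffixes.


// leg_h = 455 - 38 = 417
translate([281, 454, 417]) cube([506, 397, 38]);
translate([281, 454, 0]) cube([44, 44, 417]);
translate([743, 454, 0]) cube([44, 44, 417]);
translate([281, 807, 0]) cube([44, 44, 417]);
translate([743, 807, 0]) cube([44, 44, 417]);
translate([281, 816, 455]) cube([506, 35, 337]);


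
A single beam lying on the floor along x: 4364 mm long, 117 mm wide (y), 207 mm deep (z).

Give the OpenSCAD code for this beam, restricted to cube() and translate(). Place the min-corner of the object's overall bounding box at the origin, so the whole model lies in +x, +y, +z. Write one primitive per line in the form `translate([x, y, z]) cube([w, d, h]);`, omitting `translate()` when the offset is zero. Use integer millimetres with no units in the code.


cube([4364, 117, 207]);


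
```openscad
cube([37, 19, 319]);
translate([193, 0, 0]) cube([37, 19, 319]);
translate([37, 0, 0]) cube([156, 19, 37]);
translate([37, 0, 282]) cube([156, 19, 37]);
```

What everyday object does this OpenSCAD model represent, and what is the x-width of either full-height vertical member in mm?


A picture frame. The border width is 37 mm.

Four thin pieces enclosing a rectangular opening — a picture frame. The two full-height stiles are 319 mm tall; the top rail sits at z = 282 and is 37 mm tall, so the border above the opening is 319 − 282 = 37 mm, matching the stile x-width.


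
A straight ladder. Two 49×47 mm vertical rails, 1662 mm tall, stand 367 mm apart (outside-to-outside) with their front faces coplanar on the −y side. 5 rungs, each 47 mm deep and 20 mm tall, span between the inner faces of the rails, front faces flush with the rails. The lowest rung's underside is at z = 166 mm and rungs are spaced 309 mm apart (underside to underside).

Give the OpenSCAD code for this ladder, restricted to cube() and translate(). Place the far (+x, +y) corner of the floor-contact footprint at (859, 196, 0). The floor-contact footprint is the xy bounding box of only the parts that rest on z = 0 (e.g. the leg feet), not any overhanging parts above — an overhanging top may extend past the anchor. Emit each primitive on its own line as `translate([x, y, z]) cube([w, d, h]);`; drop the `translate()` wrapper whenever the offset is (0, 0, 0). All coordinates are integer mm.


// rung span = 367 - 2*49 = 269
// rung[k] z = 166 + k*309
translate([492, 149, 0]) cube([49, 47, 1662]);
translate([810, 149, 0]) cube([49, 47, 1662]);
translate([541, 149, 166]) cube([269, 47, 20]);
translate([541, 149, 475]) cube([269, 47, 20]);
translate([541, 149, 784]) cube([269, 47, 20]);
translate([541, 149, 1093]) cube([269, 47, 20]);
translate([541, 149, 1402]) cube([269, 47, 20]);


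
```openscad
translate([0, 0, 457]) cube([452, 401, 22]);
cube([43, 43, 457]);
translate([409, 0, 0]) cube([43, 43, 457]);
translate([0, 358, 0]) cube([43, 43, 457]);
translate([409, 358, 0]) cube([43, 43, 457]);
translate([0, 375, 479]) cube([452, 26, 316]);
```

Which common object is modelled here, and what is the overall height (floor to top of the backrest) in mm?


A chair. The overall height is 795 mm.

A slab on four corner posts with a tall panel at the back — a chair. The seat slab sits at z = 457 with thickness 22, and the 316 mm backrest starts at the seat top, so the overall height is 457 + 22 + 316 = 795 mm.


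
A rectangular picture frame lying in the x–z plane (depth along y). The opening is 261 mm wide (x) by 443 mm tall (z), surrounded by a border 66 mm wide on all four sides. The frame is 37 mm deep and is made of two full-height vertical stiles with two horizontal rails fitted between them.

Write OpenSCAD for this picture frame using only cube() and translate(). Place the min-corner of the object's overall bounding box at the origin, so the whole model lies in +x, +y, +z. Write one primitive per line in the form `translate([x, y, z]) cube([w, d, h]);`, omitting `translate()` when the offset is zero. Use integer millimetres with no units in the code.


cube([66, 37, 575]);
translate([327, 0, 0]) cube([66, 37, 575]);
translate([66, 0, 0]) cube([261, 37, 66]);
translate([66, 0, 509]) cube([261, 37, 66]);


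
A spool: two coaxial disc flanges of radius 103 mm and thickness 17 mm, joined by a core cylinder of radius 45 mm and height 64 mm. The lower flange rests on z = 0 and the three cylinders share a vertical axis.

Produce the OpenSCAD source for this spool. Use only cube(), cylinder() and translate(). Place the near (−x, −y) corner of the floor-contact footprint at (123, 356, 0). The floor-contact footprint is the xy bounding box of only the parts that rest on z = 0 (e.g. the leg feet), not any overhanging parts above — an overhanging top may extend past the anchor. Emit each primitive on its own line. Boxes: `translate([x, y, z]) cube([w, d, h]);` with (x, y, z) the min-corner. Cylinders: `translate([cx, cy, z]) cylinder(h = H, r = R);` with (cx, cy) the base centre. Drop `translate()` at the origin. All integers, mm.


translate([226, 459, 0]) cylinder(h = 17, r = 103);
translate([226, 459, 17]) cylinder(h = 64, r = 45);
translate([226, 459, 81]) cylinder(h = 17, r = 103);


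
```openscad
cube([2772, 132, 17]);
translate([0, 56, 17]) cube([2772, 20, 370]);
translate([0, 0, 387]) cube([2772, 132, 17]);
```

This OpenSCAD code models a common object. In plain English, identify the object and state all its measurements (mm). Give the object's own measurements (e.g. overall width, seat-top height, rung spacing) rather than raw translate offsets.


An I-beam lying along x, 2772 mm long. Overall section height 404 mm. Two flanges 132 mm wide (y) and 17 mm thick, one on the floor and one at the top; a web 20 mm thick runs between them, centred on the flange width.


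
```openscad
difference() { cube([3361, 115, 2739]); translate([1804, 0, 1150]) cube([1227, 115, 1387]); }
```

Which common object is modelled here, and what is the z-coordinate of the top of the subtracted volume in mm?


A wall with a window opening. The window head height is 2537 mm.

A wall with a rectangular opening subtracted — a window. Sill at z = 1150, opening 1387 mm tall, so the head is at 1150 + 1387 = 2537 mm.


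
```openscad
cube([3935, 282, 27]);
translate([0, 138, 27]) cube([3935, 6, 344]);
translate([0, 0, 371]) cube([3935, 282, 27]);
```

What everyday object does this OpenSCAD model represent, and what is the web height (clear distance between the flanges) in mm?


An I-beam. The web height is 344 mm.

Two wide flanges with a thin centred web — an I-beam. Overall 398 mm minus two 27 mm flanges gives a web of 398 − 2·27 = 344 mm.


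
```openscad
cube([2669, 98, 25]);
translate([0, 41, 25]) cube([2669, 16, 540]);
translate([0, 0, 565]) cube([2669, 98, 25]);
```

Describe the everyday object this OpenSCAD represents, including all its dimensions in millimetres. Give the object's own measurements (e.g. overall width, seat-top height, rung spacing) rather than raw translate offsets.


An I-beam lying along x, 2669 mm long. Overall section height 590 mm. Two flanges 98 mm wide (y) and 25 mm thick, one on the floor and one at the top; a web 16 mm thick runs between them, centred on the flange width.


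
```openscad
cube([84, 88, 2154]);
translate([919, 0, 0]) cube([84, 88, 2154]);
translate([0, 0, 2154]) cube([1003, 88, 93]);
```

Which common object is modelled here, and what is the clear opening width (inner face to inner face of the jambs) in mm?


A door frame. The clear opening width is 835 mm.

Two 2154 mm tall posts with a header on top — a door frame. The left jamb is 84 mm wide at x = 0; the right jamb starts at x = 919. The clear opening is 919 − 84 = 835 mm.


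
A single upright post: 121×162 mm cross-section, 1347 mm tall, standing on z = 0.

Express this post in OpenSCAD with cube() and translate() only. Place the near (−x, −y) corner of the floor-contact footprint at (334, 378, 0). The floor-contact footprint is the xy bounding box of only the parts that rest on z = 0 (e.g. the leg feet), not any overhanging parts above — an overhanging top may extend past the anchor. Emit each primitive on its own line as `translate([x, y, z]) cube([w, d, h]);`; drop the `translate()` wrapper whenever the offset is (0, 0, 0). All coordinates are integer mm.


translate([334, 378, 0]) cube([121, 162, 1347]);


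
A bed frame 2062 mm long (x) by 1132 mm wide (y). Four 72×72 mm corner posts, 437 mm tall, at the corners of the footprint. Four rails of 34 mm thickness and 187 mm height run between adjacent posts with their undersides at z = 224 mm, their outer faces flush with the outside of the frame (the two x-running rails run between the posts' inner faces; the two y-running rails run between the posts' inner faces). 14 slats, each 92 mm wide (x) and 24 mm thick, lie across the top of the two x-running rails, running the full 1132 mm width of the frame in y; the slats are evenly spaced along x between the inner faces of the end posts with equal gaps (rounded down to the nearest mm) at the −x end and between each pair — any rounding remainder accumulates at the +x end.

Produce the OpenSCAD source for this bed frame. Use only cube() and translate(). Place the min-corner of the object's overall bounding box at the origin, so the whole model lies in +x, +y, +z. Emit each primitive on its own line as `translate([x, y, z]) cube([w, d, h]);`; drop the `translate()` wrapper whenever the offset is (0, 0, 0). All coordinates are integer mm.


cube([72, 72, 437]);
translate([0, 1060, 0]) cube([72, 72, 437]);
translate([1990, 0, 0]) cube([72, 72, 437]);
translate([1990, 1060, 0]) cube([72, 72, 437]);
translate([72, 0, 224]) cube([1918, 34, 187]);
translate([72, 1098, 224]) cube([1918, 34, 187]);
translate([0, 72, 224]) cube([34, 988, 187]);
translate([2028, 72, 224]) cube([34, 988, 187]);
translate([114, 0, 411]) cube([92, 1132, 24]);
translate([248, 0, 411]) cube([92, 1132, 24]);
translate([382, 0, 411]) cube([92, 1132, 24]);
translate([516, 0, 411]) cube([92, 1132, 24]);
translate([650, 0, 411]) cube([92, 1132, 24]);
translate([784, 0, 411]) cube([92, 1132, 24]);
translate([918, 0, 411]) cube([92, 1132, 24]);
translate([1052, 0, 411]) cube([92, 1132, 24]);
translate([1186, 0, 411]) cube([92, 1132, 24]);
translate([1320, 0, 411]) cube([92, 1132, 24]);
translate([1454, 0, 411]) cube([92, 1132, 24]);
translate([1588, 0, 411]) cube([92, 1132, 24]);
translate([1722, 0, 411]) cube([92, 1132, 24]);
translate([1856, 0, 411]) cube([92, 1132, 24]);


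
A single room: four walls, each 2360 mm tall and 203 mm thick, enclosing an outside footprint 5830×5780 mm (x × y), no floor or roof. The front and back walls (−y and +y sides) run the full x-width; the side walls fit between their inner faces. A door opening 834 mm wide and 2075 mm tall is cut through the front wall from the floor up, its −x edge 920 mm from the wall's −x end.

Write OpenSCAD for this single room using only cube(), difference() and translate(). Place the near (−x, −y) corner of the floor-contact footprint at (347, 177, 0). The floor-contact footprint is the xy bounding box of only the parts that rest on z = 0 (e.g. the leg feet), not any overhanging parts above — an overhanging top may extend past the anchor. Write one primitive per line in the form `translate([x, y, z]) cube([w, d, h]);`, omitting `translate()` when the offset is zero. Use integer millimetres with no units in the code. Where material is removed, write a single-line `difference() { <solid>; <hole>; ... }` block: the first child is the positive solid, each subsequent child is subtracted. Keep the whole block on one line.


difference() { translate([347, 177, 0]) cube([5830, 203, 2360]); translate([1267, 177, 0]) cube([834, 203, 2075]); }
translate([347, 5754, 0]) cube([5830, 203, 2360]);
translate([347, 380, 0]) cube([203, 5374, 2360]);
translate([5974, 380, 0]) cube([203, 5374, 2360]);


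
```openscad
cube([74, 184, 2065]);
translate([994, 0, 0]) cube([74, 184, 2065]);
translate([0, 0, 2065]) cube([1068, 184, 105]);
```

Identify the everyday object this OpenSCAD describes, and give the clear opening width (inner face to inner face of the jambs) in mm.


A door frame. The clear opening width is 920 mm.

Two 2065 mm tall posts with a header on top — a door frame. The left jamb is 74 mm wide at x = 0; the right jamb starts at x = 994. The clear opening is 994 − 74 = 920 mm.


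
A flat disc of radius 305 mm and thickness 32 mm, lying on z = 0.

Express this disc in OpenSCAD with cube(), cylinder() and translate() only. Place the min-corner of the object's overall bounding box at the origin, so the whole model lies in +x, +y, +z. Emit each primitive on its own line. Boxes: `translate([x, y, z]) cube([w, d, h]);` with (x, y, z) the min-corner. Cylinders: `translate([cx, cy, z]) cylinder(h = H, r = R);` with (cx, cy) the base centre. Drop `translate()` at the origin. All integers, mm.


translate([305, 305, 0]) cylinder(h = 32, r = 305);


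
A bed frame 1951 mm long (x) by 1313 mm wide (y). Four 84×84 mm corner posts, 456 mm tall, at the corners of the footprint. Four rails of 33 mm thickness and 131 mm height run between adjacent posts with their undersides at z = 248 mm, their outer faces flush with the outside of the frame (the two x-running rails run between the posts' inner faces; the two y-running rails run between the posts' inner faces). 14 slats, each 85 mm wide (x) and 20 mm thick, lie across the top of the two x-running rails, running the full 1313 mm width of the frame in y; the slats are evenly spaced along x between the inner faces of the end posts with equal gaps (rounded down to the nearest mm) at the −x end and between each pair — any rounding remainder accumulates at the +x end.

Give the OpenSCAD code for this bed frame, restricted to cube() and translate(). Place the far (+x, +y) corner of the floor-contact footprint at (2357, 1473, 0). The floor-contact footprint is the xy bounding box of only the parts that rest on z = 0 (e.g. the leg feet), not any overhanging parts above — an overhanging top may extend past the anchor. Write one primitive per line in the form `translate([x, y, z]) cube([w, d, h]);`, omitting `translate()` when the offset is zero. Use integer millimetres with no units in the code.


translate([406, 160, 0]) cube([84, 84, 456]);
translate([406, 1389, 0]) cube([84, 84, 456]);
translate([2273, 160, 0]) cube([84, 84, 456]);
translate([2273, 1389, 0]) cube([84, 84, 456]);
translate([490, 160, 248]) cube([1783, 33, 131]);
translate([490, 1440, 248]) cube([1783, 33, 131]);
translate([406, 244, 248]) cube([33, 1145, 131]);
translate([2324, 244, 248]) cube([33, 1145, 131]);
translate([529, 160, 379]) cube([85, 1313, 20]);
translate([653, 160, 379]) cube([85, 1313, 20]);
translate([777, 160, 379]) cube([85, 1313, 20]);
translate([901, 160, 379]) cube([85, 1313, 20]);
translate([1025, 160, 379]) cube([85, 1313, 20]);
translate([1149, 160, 379]) cube([85, 1313, 20]);
translate([1273, 160, 379]) cube([85, 1313, 20]);
translate([1397, 160, 379]) cube([85, 1313, 20]);
translate([1521, 160, 379]) cube([85, 1313, 20]);
translate([1645, 160, 379]) cube([85, 1313, 20]);
translate([1769, 160, 379]) cube([85, 1313, 20]);
translate([1893, 160, 379]) cube([85, 1313, 20]);
translate([2017, 160, 379]) cube([85, 1313, 20]);
translate([2141, 160, 379]) cube([85, 1313, 20]);


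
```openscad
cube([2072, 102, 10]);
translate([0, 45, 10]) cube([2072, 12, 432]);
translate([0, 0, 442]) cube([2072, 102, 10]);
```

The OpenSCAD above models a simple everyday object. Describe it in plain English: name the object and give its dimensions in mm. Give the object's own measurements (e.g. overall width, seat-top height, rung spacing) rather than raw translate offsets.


An I-beam lying along x, 2072 mm long. Overall section height 452 mm. Two flanges 102 mm wide (y) and 10 mm thick, one on the floor and one at the top; a web 12 mm thick runs between them, centred on the flange width.


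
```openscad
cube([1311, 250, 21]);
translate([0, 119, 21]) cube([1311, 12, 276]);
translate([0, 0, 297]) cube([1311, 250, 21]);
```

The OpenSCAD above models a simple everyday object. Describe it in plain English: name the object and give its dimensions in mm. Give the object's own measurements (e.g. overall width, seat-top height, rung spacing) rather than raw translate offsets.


An I-beam lying along x, 1311 mm long. Overall section height 318 mm. Two flanges 250 mm wide (y) and 21 mm thick, one on the floor and one at the top; a web 12 mm thick runs between them, centred on the flange width.


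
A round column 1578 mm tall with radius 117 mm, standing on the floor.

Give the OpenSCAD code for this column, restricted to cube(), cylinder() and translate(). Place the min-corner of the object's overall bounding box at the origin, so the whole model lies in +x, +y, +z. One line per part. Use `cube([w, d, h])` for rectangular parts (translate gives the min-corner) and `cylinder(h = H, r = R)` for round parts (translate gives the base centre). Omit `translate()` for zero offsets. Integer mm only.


translate([117, 117, 0]) cylinder(h = 1578, r = 117);


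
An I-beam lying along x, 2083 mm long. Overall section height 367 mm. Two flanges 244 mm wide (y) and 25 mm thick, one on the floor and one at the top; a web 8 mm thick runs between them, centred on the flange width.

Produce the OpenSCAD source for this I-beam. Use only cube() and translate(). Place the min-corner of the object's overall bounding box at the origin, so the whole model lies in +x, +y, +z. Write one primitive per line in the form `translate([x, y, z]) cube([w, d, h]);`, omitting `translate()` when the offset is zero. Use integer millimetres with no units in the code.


cube([2083, 244, 25]);
translate([0, 118, 25]) cube([2083, 8, 317]);
translate([0, 0, 342]) cube([2083, 244, 25]);


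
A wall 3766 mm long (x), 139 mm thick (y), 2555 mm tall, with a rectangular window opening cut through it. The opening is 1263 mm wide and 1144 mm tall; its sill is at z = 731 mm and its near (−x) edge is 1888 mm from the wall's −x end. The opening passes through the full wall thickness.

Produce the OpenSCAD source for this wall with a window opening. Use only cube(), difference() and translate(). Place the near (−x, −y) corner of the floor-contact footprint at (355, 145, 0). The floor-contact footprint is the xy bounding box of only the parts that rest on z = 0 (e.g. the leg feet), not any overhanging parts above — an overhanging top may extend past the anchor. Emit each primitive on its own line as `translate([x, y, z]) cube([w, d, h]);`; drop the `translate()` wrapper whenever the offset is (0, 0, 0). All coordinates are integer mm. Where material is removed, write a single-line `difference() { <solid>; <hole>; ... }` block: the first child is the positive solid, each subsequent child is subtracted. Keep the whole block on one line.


difference() { translate([355, 145, 0]) cube([3766, 139, 2555]); translate([2243, 145, 731]) cube([1263, 139, 1144]); }


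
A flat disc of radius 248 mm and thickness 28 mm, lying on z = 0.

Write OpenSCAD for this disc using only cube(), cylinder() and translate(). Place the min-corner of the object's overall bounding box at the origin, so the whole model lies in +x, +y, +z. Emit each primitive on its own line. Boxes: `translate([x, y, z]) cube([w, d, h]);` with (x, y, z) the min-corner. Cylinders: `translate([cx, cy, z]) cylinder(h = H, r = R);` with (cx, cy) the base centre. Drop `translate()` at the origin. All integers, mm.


translate([248, 248, 0]) cylinder(h = 28, r = 248);


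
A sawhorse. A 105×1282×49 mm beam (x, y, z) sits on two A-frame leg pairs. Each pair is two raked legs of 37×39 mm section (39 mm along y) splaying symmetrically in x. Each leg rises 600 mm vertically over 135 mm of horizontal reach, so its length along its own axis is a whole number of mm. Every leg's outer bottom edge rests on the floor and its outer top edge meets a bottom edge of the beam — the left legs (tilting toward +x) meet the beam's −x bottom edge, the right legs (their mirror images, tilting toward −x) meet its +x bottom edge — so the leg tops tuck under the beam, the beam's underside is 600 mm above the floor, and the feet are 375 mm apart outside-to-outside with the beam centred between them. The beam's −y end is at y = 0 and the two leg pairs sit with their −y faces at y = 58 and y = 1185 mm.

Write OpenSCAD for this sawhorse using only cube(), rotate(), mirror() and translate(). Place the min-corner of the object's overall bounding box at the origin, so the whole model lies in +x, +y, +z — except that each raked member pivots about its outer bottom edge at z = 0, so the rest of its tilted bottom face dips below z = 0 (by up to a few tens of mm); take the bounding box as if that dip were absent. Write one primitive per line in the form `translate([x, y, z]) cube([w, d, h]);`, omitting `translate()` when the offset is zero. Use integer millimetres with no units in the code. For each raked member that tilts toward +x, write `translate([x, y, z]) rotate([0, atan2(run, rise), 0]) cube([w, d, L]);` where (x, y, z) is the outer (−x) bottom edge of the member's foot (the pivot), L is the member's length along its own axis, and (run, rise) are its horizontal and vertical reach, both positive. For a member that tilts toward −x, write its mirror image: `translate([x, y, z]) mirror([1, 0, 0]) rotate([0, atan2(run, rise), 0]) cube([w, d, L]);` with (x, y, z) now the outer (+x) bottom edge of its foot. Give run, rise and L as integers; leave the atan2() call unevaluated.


translate([135, 0, 600]) cube([105, 1282, 49]);
translate([0, 58, 0]) rotate([0, atan2(135, 600), 0]) cube([37, 39, 615]);
translate([375, 58, 0]) mirror([1, 0, 0]) rotate([0, atan2(135, 600), 0]) cube([37, 39, 615]);
translate([0, 1185, 0]) rotate([0, atan2(135, 600), 0]) cube([37, 39, 615]);
translate([375, 1185, 0]) mirror([1, 0, 0]) rotate([0, atan2(135, 600), 0]) cube([37, 39, 615]);


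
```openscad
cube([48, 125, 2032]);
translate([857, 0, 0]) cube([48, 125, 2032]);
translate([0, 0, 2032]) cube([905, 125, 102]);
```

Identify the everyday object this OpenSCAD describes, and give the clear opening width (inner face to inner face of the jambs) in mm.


A door frame. The clear opening width is 809 mm.

Two 2032 mm tall posts with a header on top — a door frame. The left jamb is 48 mm wide at x = 0; the right jamb starts at x = 857. The clear opening is 857 − 48 = 809 mm.


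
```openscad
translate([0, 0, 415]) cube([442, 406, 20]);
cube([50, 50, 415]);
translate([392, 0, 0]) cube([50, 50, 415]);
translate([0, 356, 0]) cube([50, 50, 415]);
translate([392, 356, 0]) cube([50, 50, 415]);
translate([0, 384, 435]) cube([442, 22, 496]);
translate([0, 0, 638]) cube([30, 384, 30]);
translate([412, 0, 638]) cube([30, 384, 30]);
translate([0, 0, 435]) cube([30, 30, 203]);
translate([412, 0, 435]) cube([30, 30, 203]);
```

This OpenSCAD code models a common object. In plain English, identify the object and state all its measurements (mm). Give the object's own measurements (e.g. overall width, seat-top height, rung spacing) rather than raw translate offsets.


A chair. The seat is a 442×406×20 mm slab with its top at z = 435 mm, on four 50×50 mm corner legs (flush with the seat edges, standing on z = 0). A flat backrest 22 mm thick, 496 mm tall, spans the full seat width and rises from the seat top along its +y edge, rear face flush with the rear of the seat. Two armrests of 30×30 mm section run along each side from the seat's front edge to the front of the backrest, top faces 233 mm above the seat top and outer faces flush with the seat's x-edges; a 30×30 mm post under the front of each armrest stands on the seat at the front corner.


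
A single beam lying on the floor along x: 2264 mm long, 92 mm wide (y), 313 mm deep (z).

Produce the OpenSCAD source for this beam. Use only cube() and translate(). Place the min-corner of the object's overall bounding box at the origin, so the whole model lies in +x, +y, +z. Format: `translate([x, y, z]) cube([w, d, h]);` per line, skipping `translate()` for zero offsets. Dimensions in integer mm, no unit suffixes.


cube([2264, 92, 313]);


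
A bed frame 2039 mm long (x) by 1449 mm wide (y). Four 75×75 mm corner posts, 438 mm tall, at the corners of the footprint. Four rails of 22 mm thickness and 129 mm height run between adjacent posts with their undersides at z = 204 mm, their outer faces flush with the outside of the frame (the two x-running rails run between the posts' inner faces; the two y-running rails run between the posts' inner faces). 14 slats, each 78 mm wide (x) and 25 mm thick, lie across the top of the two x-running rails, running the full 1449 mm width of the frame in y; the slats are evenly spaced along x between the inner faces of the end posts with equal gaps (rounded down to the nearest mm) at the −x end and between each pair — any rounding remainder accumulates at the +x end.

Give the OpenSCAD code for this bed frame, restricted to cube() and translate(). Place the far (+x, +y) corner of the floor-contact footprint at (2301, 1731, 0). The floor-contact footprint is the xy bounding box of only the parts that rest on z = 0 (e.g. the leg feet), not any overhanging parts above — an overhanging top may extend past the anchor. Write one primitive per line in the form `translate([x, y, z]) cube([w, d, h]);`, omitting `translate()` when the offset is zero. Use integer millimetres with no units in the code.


translate([262, 282, 0]) cube([75, 75, 438]);
translate([262, 1656, 0]) cube([75, 75, 438]);
translate([2226, 282, 0]) cube([75, 75, 438]);
translate([2226, 1656, 0]) cube([75, 75, 438]);
translate([337, 282, 204]) cube([1889, 22, 129]);
translate([337, 1709, 204]) cube([1889, 22, 129]);
translate([262, 357, 204]) cube([22, 1299, 129]);
translate([2279, 357, 204]) cube([22, 1299, 129]);
translate([390, 282, 333]) cube([78, 1449, 25]);
translate([521, 282, 333]) cube([78, 1449, 25]);
translate([652, 282, 333]) cube([78, 1449, 25]);
translate([783, 282, 333]) cube([78, 1449, 25]);
translate([914, 282, 333]) cube([78, 1449, 25]);
translate([1045, 282, 333]) cube([78, 1449, 25]);
translate([1176, 282, 333]) cube([78, 1449, 25]);
translate([1307, 282, 333]) cube([78, 1449, 25]);
translate([1438, 282, 333]) cube([78, 1449, 25]);
translate([1569, 282, 333]) cube([78, 1449, 25]);
translate([1700, 282, 333]) cube([78, 1449, 25]);
translate([1831, 282, 333]) cube([78, 1449, 25]);
translate([1962, 282, 333]) cube([78, 1449, 25]);
translate([2093, 282, 333]) cube([78, 1449, 25]);


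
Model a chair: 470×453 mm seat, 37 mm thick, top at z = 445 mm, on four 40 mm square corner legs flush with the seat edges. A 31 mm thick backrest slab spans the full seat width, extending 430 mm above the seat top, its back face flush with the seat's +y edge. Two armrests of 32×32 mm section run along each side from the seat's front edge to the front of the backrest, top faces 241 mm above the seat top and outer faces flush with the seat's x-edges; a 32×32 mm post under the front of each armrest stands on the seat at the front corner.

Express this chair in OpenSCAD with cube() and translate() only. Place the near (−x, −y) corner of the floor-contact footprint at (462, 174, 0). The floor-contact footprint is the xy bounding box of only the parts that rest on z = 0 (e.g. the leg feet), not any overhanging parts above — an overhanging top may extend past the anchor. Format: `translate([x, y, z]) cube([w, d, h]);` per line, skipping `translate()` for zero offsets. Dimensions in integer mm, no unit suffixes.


translate([462, 174, 408]) cube([470, 453, 37]);
translate([462, 174, 0]) cube([40, 40, 408]);
translate([892, 174, 0]) cube([40, 40, 408]);
translate([462, 587, 0]) cube([40, 40, 408]);
translate([892, 587, 0]) cube([40, 40, 408]);
translate([462, 596, 445]) cube([470, 31, 430]);
translate([462, 174, 654]) cube([32, 422, 32]);
translate([900, 174, 654]) cube([32, 422, 32]);
translate([462, 174, 445]) cube([32, 32, 209]);
translate([900, 174, 445]) cube([32, 32, 209]);


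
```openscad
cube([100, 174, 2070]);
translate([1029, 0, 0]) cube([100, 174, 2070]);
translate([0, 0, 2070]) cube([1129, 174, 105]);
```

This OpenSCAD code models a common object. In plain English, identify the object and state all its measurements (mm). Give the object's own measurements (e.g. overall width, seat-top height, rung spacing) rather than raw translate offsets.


A door frame. The clear opening is 929 mm wide and 2070 mm high. Two 100 mm wide jambs, 174 mm deep, stand either side of the opening from the floor to the top of the opening. A 105 mm thick head sits across the top of both jambs, spanning the full outside width of the frame.
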